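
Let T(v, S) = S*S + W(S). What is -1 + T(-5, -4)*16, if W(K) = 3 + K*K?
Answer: 559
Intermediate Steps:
W(K) = 3 + K²
T(v, S) = 3 + 2*S² (T(v, S) = S*S + (3 + S²) = S² + (3 + S²) = 3 + 2*S²)
-1 + T(-5, -4)*16 = -1 + (3 + 2*(-4)²)*16 = -1 + (3 + 2*16)*16 = -1 + (3 + 32)*16 = -1 + 35*16 = -1 + 560 = 559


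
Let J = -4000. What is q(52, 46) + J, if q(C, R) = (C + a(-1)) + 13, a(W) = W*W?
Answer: -3934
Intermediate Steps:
a(W) = W²
q(C, R) = 14 + C (q(C, R) = (C + (-1)²) + 13 = (C + 1) + 13 = (1 + C) + 13 = 14 + C)
q(52, 46) + J = (14 + 52) - 4000 = 66 - 4000 = -3934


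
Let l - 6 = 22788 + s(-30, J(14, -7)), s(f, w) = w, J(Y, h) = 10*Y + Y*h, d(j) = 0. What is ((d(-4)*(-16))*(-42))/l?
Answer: 0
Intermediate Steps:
l = 22836 (l = 6 + (22788 + 14*(10 - 7)) = 6 + (22788 + 14*3) = 6 + (22788 + 42) = 6 + 22830 = 22836)
((d(-4)*(-16))*(-42))/l = ((0*(-16))*(-42))/22836 = (0*(-42))*(1/22836) = 0*(1/22836) = 0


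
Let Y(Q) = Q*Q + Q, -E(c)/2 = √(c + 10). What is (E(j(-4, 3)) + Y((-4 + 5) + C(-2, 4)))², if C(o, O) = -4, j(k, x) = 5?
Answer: 96 - 24*√15 ≈ 3.0484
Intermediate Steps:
E(c) = -2*√(10 + c) (E(c) = -2*√(c + 10) = -2*√(10 + c))
Y(Q) = Q + Q² (Y(Q) = Q² + Q = Q + Q²)
(E(j(-4, 3)) + Y((-4 + 5) + C(-2, 4)))² = (-2*√(10 + 5) + ((-4 + 5) - 4)*(1 + ((-4 + 5) - 4)))² = (-2*√15 + (1 - 4)*(1 + (1 - 4)))² = (-2*√15 - 3*(1 - 3))² = (-2*√15 - 3*(-2))² = (-2*√15 + 6)² = (6 - 2*√15)²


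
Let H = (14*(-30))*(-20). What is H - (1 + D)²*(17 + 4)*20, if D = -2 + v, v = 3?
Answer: 6720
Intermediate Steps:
D = 1 (D = -2 + 3 = 1)
H = 8400 (H = -420*(-20) = 8400)
H - (1 + D)²*(17 + 4)*20 = 8400 - (1 + 1)²*(17 + 4)*20 = 8400 - 2²*21*20 = 8400 - 4*21*20 = 8400 - 84*20 = 8400 - 1*1680 = 8400 - 1680 = 6720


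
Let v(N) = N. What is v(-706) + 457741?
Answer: 457035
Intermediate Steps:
v(-706) + 457741 = -706 + 457741 = 457035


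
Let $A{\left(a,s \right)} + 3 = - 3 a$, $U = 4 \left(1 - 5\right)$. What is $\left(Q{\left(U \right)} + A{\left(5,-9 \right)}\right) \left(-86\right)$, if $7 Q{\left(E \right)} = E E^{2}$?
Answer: $\frac{363092}{7} \approx 51870.0$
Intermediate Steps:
$U = -16$ ($U = 4 \left(-4\right) = -16$)
$A{\left(a,s \right)} = -3 - 3 a$
$Q{\left(E \right)} = \frac{E^{3}}{7}$ ($Q{\left(E \right)} = \frac{E E^{2}}{7} = \frac{E^{3}}{7}$)
$\left(Q{\left(U \right)} + A{\left(5,-9 \right)}\right) \left(-86\right) = \left(\frac{\left(-16\right)^{3}}{7} - 18\right) \left(-86\right) = \left(\frac{1}{7} \left(-4096\right) - 18\right) \left(-86\right) = \left(- \frac{4096}{7} - 18\right) \left(-86\right) = \left(- \frac{4222}{7}\right) \left(-86\right) = \frac{363092}{7}$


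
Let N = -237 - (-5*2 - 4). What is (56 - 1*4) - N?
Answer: 275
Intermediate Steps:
N = -223 (N = -237 - (-10 - 4) = -237 - 1*(-14) = -237 + 14 = -223)
(56 - 1*4) - N = (56 - 1*4) - 1*(-223) = (56 - 4) + 223 = 52 + 223 = 275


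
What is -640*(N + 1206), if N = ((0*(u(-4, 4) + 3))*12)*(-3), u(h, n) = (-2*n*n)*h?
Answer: -771840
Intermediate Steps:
u(h, n) = -2*h*n² (u(h, n) = (-2*n²)*h = -2*h*n²)
N = 0 (N = ((0*(-2*(-4)*4² + 3))*12)*(-3) = ((0*(-2*(-4)*16 + 3))*12)*(-3) = ((0*(128 + 3))*12)*(-3) = ((0*131)*12)*(-3) = (0*12)*(-3) = 0*(-3) = 0)
-640*(N + 1206) = -640*(0 + 1206) = -640*1206 = -771840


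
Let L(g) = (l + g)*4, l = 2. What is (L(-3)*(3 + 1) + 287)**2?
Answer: 73441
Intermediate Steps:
L(g) = 8 + 4*g (L(g) = (2 + g)*4 = 8 + 4*g)
(L(-3)*(3 + 1) + 287)**2 = ((8 + 4*(-3))*(3 + 1) + 287)**2 = ((8 - 12)*4 + 287)**2 = (-4*4 + 287)**2 = (-16 + 287)**2 = 271**2 = 73441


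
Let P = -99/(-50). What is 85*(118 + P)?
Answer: 101983/10 ≈ 10198.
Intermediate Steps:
P = 99/50 (P = -99*(-1/50) = 99/50 ≈ 1.9800)
85*(118 + P) = 85*(118 + 99/50) = 85*(5999/50) = 101983/10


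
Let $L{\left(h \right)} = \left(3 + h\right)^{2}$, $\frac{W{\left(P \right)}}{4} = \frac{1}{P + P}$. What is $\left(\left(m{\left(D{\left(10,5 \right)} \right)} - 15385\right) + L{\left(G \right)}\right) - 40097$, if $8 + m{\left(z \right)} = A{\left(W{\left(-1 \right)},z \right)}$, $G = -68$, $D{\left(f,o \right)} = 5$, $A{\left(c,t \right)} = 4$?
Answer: $-51261$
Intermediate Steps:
$W{\left(P \right)} = \frac{2}{P}$ ($W{\left(P \right)} = \frac{4}{P + P} = \frac{4}{2 P} = 4 \frac{1}{2 P} = \frac{2}{P}$)
$m{\left(z \right)} = -4$ ($m{\left(z \right)} = -8 + 4 = -4$)
$\left(\left(m{\left(D{\left(10,5 \right)} \right)} - 15385\right) + L{\left(G \right)}\right) - 40097 = \left(\left(-4 - 15385\right) + \left(3 - 68\right)^{2}\right) - 40097 = \left(-15389 + \left(-65\right)^{2}\right) - 40097 = \left(-15389 + 4225\right) - 40097 = -11164 - 40097 = -51261$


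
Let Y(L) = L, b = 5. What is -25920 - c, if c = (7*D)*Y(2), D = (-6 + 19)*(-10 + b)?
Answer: -25010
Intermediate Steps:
D = -65 (D = (-6 + 19)*(-10 + 5) = 13*(-5) = -65)
c = -910 (c = (7*(-65))*2 = -455*2 = -910)
-25920 - c = -25920 - 1*(-910) = -25920 + 910 = -25010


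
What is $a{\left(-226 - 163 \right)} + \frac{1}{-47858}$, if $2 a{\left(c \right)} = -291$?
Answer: $- \frac{3481670}{23929} \approx -145.5$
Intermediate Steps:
$a{\left(c \right)} = - \frac{291}{2}$ ($a{\left(c \right)} = \frac{1}{2} \left(-291\right) = - \frac{291}{2}$)
$a{\left(-226 - 163 \right)} + \frac{1}{-47858} = - \frac{291}{2} + \frac{1}{-47858} = - \frac{291}{2} - \frac{1}{47858} = - \frac{3481670}{23929}$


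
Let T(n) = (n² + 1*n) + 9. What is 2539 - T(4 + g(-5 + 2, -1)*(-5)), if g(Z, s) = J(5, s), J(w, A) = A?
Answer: 2440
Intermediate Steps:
g(Z, s) = s
T(n) = 9 + n + n² (T(n) = (n² + n) + 9 = (n + n²) + 9 = 9 + n + n²)
2539 - T(4 + g(-5 + 2, -1)*(-5)) = 2539 - (9 + (4 - 1*(-5)) + (4 - 1*(-5))²) = 2539 - (9 + (4 + 5) + (4 + 5)²) = 2539 - (9 + 9 + 9²) = 2539 - (9 + 9 + 81) = 2539 - 1*99 = 2539 - 99 = 2440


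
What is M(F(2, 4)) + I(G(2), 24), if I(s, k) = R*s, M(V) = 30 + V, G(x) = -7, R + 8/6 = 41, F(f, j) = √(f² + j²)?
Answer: -743/3 + 2*√5 ≈ -243.19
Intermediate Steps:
R = 119/3 (R = -4/3 + 41 = 119/3 ≈ 39.667)
I(s, k) = 119*s/3
M(F(2, 4)) + I(G(2), 24) = (30 + √(2² + 4²)) + (119/3)*(-7) = (30 + √(4 + 16)) - 833/3 = (30 + √20) - 833/3 = (30 + 2*√5) - 833/3 = -743/3 + 2*√5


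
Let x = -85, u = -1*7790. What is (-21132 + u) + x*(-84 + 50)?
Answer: -26032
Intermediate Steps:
u = -7790
(-21132 + u) + x*(-84 + 50) = (-21132 - 7790) - 85*(-84 + 50) = -28922 - 85*(-34) = -28922 + 2890 = -26032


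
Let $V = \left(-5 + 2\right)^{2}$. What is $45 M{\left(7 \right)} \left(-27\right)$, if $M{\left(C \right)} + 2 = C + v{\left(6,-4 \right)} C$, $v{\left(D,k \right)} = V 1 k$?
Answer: $300105$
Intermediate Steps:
$V = 9$ ($V = \left(-3\right)^{2} = 9$)
$v{\left(D,k \right)} = 9 k$ ($v{\left(D,k \right)} = 9 \cdot 1 k = 9 k$)
$M{\left(C \right)} = -2 - 35 C$ ($M{\left(C \right)} = -2 + \left(C + 9 \left(-4\right) C\right) = -2 + \left(C - 36 C\right) = -2 - 35 C$)
$45 M{\left(7 \right)} \left(-27\right) = 45 \left(-2 - 245\right) \left(-27\right) = 45 \left(-247\right) \left(-27\right) = \left(-11115\right) \left(-27\right) = 300105$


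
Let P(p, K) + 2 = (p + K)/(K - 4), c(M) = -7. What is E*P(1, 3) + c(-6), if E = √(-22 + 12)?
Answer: -7 - 6*I*√10 ≈ -7.0 - 18.974*I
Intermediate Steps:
P(p, K) = -2 + (K + p)/(-4 + K) (P(p, K) = -2 + (p + K)/(K - 4) = -2 + (K + p)/(-4 + K))
E = I*√10 (E = √(-10) = I*√10 ≈ 3.1623*I)
E*P(1, 3) + c(-6) = (I*√10)*((8 + 1 - 1*3)/(-4 + 3)) - 7 = (I*√10)*((8 + 1 - 3)/(-1)) - 7 = (I*√10)*(-1*6) - 7 = (I*√10)*(-6) - 7 = -6*I*√10 - 7 = -7 - 6*I*√10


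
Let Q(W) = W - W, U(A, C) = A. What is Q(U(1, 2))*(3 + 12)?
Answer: 0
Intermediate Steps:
Q(W) = 0
Q(U(1, 2))*(3 + 12) = 0*(3 + 12) = 0*15 = 0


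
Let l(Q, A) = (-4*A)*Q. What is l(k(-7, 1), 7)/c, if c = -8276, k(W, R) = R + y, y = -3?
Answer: -14/2069 ≈ -0.0067666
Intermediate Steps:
k(W, R) = -3 + R (k(W, R) = R - 3 = -3 + R)
l(Q, A) = -4*A*Q
l(k(-7, 1), 7)/c = -4*7*(-3 + 1)/(-8276) = -4*7*(-2)*(-1/8276) = 56*(-1/8276) = -14/2069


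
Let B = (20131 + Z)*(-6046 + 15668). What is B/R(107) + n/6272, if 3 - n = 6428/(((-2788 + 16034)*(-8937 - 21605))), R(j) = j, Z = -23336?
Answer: -9781189476059621709/33937673242816 ≈ -2.8821e+5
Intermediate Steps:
B = -30838510 (B = (20131 - 23336)*(-6046 + 15668) = -3205*9622 = -30838510)
n = 303421106/101139833 (n = 3 - 6428/((-2788 + 16034)*(-8937 - 21605)) = 3 - 6428/(13246*(-30542)) = 3 - 6428/(-404559332) = 3 - 6428*(-1)/404559332 = 3 - 1*(-1607/101139833) = 3 + 1607/101139833 = 303421106/101139833 ≈ 3.0000)
B/R(107) + n/6272 = -30838510/107 + (303421106/101139833)/6272 = -30838510*1/107 + (303421106/101139833)*(1/6272) = -30838510/107 + 151710553/317174516288 = -9781189476059621709/33937673242816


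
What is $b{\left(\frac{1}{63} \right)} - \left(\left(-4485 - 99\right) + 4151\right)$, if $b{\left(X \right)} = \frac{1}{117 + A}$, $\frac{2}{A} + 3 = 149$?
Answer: $\frac{3698759}{8542} \approx 433.01$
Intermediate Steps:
$A = \frac{1}{73}$ ($A = \frac{2}{-3 + 149} = \frac{2}{146} = 2 \cdot \frac{1}{146} = \frac{1}{73} \approx 0.013699$)
$b{\left(X \right)} = \frac{73}{8542}$ ($b{\left(X \right)} = \frac{1}{117 + \frac{1}{73}} = \frac{1}{\frac{8542}{73}} = \frac{73}{8542}$)
$b{\left(\frac{1}{63} \right)} - \left(\left(-4485 - 99\right) + 4151\right) = \frac{73}{8542} - \left(\left(-4485 - 99\right) + 4151\right) = \frac{73}{8542} - \left(-4584 + 4151\right) = \frac{73}{8542} - -433 = \frac{73}{8542} + 433 = \frac{3698759}{8542}$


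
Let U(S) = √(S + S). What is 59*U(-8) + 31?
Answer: 31 + 236*I ≈ 31.0 + 236.0*I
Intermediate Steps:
U(S) = √2*√S (U(S) = √(2*S) = √2*√S)
59*U(-8) + 31 = 59*(√2*√(-8)) + 31 = 59*(√2*(2*I*√2)) + 31 = 59*(4*I) + 31 = 236*I + 31 = 31 + 236*I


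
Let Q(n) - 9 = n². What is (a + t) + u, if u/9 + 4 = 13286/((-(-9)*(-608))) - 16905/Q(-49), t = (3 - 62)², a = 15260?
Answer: 1364176949/73264 ≈ 18620.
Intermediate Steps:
Q(n) = 9 + n²
t = 3481 (t = (-59)² = 3481)
u = -8863675/73264 (u = -36 + 9*(13286/((-(-9)*(-608))) - 16905/(9 + (-49)²)) = -36 + 9*(13286/((-1*5472)) - 16905/(9 + 2401)) = -36 + 9*(13286/(-5472) - 16905/2410) = -36 + 9*(13286*(-1/5472) - 16905*1/2410) = -36 + 9*(-6643/2736 - 3381/482) = -36 + 9*(-6226171/659376) = -36 - 6226171/73264 = -8863675/73264 ≈ -120.98)
(a + t) + u = (15260 + 3481) - 8863675/73264 = 18741 - 8863675/73264 = 1364176949/73264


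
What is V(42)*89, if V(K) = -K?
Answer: -3738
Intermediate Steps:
V(42)*89 = -1*42*89 = -42*89 = -3738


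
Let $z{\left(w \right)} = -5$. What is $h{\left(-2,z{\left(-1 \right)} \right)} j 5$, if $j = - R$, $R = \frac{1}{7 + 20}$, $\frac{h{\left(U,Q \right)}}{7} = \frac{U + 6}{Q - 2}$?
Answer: $\frac{20}{27} \approx 0.74074$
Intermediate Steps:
$h{\left(U,Q \right)} = \frac{7 \left(6 + U\right)}{-2 + Q}$ ($h{\left(U,Q \right)} = 7 \frac{U + 6}{Q - 2} = 7 \frac{6 + U}{-2 + Q} = \frac{7 \left(6 + U\right)}{-2 + Q}$)
$R = \frac{1}{27} \approx 0.037037$
$j = - \frac{1}{27}$ ($j = \left(-1\right) \frac{1}{27} = - \frac{1}{27} \approx -0.037037$)
$h{\left(-2,z{\left(-1 \right)} \right)} j 5 = \frac{7 \left(6 - 2\right)}{-2 - 5} \left(- \frac{1}{27}\right) 5 = 7 \frac{1}{-7} \cdot 4 \left(- \frac{1}{27}\right) 5 = 7 \left(- \frac{1}{7}\right) 4 \left(- \frac{1}{27}\right) 5 = \left(-4\right) \left(- \frac{1}{27}\right) 5 = \frac{4}{27} \cdot 5 = \frac{20}{27}$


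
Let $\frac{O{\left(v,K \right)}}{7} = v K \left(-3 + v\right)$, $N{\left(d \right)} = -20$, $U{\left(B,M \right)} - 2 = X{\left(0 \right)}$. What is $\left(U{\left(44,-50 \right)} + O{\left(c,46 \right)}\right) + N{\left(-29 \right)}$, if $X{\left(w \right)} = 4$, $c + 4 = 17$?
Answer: $41846$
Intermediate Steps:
$c = 13$ ($c = -4 + 17 = 13$)
$U{\left(B,M \right)} = 6$ ($U{\left(B,M \right)} = 2 + 4 = 6$)
$O{\left(v,K \right)} = 7 K v \left(-3 + v\right)$ ($O{\left(v,K \right)} = 7 v K \left(-3 + v\right) = 7 K v \left(-3 + v\right)$)
$\left(U{\left(44,-50 \right)} + O{\left(c,46 \right)}\right) + N{\left(-29 \right)} = \left(6 + 7 \cdot 46 \cdot 13 \left(-3 + 13\right)\right) - 20 = \left(6 + 7 \cdot 46 \cdot 13 \cdot 10\right) - 20 = \left(6 + 41860\right) - 20 = 41866 - 20 = 41846$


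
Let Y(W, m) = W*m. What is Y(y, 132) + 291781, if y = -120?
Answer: 275941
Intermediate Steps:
Y(y, 132) + 291781 = -120*132 + 291781 = -15840 + 291781 = 275941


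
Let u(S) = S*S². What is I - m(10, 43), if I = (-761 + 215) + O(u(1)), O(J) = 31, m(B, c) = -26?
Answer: -489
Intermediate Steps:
u(S) = S³
I = -515 (I = (-761 + 215) + 31 = -546 + 31 = -515)
I - m(10, 43) = -515 - 1*(-26) = -515 + 26 = -489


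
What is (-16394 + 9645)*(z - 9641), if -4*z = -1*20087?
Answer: 124701273/4 ≈ 3.1175e+7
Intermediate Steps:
z = 20087/4 (z = -(-1)*20087/4 = -1/4*(-20087) = 20087/4 ≈ 5021.8)
(-16394 + 9645)*(z - 9641) = (-16394 + 9645)*(20087/4 - 9641) = -6749*(-18477/4) = 124701273/4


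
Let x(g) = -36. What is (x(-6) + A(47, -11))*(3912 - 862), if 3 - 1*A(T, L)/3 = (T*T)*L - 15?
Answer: 222390750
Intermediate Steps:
A(T, L) = 54 - 3*L*T**2 (A(T, L) = 9 - 3*((T*T)*L - 15) = 9 - 3*(T**2*L - 15) = 9 - 3*(L*T**2 - 15) = 9 - 3*(-15 + L*T**2) = 9 + (45 - 3*L*T**2) = 54 - 3*L*T**2)
(x(-6) + A(47, -11))*(3912 - 862) = (-36 + (54 - 3*(-11)*47**2))*(3912 - 862) = (-36 + (54 - 3*(-11)*2209))*3050 = (-36 + (54 + 72897))*3050 = (-36 + 72951)*3050 = 72915*3050 = 222390750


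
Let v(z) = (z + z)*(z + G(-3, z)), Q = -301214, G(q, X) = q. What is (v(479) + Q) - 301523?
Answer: -146729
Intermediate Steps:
v(z) = 2*z*(-3 + z) (v(z) = (z + z)*(z - 3) = (2*z)*(-3 + z) = 2*z*(-3 + z))
(v(479) + Q) - 301523 = (2*479*(-3 + 479) - 301214) - 301523 = (2*479*476 - 301214) - 301523 = (456008 - 301214) - 301523 = 154794 - 301523 = -146729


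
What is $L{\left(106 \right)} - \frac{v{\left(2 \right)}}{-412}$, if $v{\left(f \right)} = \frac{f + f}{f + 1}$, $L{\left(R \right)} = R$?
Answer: $\frac{32755}{309} \approx 106.0$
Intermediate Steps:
$v{\left(f \right)} = \frac{2 f}{1 + f}$
$L{\left(106 \right)} - \frac{v{\left(2 \right)}}{-412} = 106 - \frac{2 \cdot 2 \frac{1}{1 + 2}}{-412} = 106 - 2 \cdot 2 \cdot \frac{1}{3} \left(- \frac{1}{412}\right) = 106 - \frac{4}{3} \left(- \frac{1}{412}\right) = 106 - - \frac{1}{309} = 106 + \frac{1}{309} = \frac{32755}{309}$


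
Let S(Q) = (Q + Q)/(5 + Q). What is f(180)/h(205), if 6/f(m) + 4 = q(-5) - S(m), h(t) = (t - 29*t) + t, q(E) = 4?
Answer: 37/66420 ≈ 0.00055706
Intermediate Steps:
h(t) = -27*t (h(t) = -28*t + t = -27*t)
S(Q) = 2*Q/(5 + Q) (S(Q) = (2*Q)/(5 + Q) = 2*Q/(5 + Q))
f(m) = -3*(5 + m)/m (f(m) = 6/(-4 + (4 - 2*m/(5 + m))) = 6/((-2*m/(5 + m))) = 6*(-(5 + m)/(2*m)) = -3*(5 + m)/m)
f(180)/h(205) = (-3 - 15/180)/((-27*205)) = (-3 - 15*1/180)/(-5535) = (-3 - 1/12)*(-1/5535) = -37/12*(-1/5535) = 37/66420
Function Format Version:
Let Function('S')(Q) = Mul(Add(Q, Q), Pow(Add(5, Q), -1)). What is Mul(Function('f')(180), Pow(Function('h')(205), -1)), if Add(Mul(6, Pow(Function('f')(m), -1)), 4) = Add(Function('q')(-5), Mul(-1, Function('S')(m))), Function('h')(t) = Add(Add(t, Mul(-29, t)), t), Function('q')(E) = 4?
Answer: Rational(37, 66420) ≈ 0.00055706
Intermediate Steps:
Function('h')(t) = Mul(-27, t) (Function('h')(t) = Add(Mul(-28, t), t) = Mul(-27, t))
Function('S')(Q) = Mul(2, Q, Pow(Add(5, Q), -1)) (Function('S')(Q) = Mul(Mul(2, Q), Pow(Add(5, Q), -1)) = Mul(2, Q, Pow(Add(5, Q), -1)))
Function('f')(m) = Mul(-3, Pow(m, -1), Add(5, m)) (Function('f')(m) = Mul(6, Pow(Add(-4, Add(4, Mul(-1, Mul(2, m, Pow(Add(5, m), -1))))), -1)) = Mul(6, Pow(Add(-4, Add(4, Mul(-2, m, Pow(Add(5, m), -1)))), -1)) = Mul(6, Pow(Mul(-2, m, Pow(Add(5, m), -1)), -1)) = Mul(6, Mul(Rational(-1, 2), Pow(m, -1), Add(5, m))) = Mul(-3, Pow(m, -1), Add(5, m)))
Mul(Function('f')(180), Pow(Function('h')(205), -1)) = Mul(Add(-3, Mul(-15, Pow(180, -1))), Pow(Mul(-27, 205), -1)) = Mul(Add(-3, Mul(-15, Rational(1, 180))), Pow(-5535, -1)) = Mul(Add(-3, Rational(-1, 12)), Rational(-1, 5535)) = Mul(Rational(-37, 12), Rational(-1, 5535)) = Rational(37, 66420)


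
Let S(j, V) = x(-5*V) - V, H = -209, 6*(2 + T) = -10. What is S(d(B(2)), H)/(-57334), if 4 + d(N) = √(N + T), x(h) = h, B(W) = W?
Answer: -627/28667 ≈ -0.021872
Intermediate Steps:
T = -11/3 (T = -2 + (⅙)*(-10) = -2 - 5/3 = -11/3 ≈ -3.6667)
d(N) = -4 + √(-11/3 + N) (d(N) = -4 + √(N - 11/3) = -4 + √(-11/3 + N))
S(j, V) = -6*V (S(j, V) = -5*V - V = -6*V)
S(d(B(2)), H)/(-57334) = -6*(-209)/(-57334) = 1254*(-1/57334) = -627/28667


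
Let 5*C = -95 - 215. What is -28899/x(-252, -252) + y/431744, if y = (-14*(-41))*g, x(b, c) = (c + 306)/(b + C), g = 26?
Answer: 54413463065/323808 ≈ 1.6804e+5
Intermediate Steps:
C = -62 (C = (-95 - 215)/5 = (⅕)*(-310) = -62)
x(b, c) = (306 + c)/(-62 + b) (x(b, c) = (c + 306)/(b - 62) = (306 + c)/(-62 + b))
y = 14924 (y = -14*(-41)*26 = 574*26 = 14924)
-28899/x(-252, -252) + y/431744 = -28899*(-62 - 252)/(306 - 252) + 14924/431744 = -28899/(54/(-314)) + 14924*(1/431744) = -28899/((-1/314*54)) + 3731/107936 = -28899/(-27/157) + 3731/107936 = -28899*(-157/27) + 3731/107936 = 504127/3 + 3731/107936 = 54413463065/323808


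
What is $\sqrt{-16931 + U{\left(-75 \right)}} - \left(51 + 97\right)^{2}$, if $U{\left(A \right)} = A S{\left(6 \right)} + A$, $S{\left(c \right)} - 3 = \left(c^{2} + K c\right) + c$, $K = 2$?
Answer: $-21904 + i \sqrt{21281} \approx -21904.0 + 145.88 i$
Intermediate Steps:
$S{\left(c \right)} = 3 + c^{2} + 3 c$ ($S{\left(c \right)} = 3 + \left(\left(c^{2} + 2 c\right) + c\right) = 3 + \left(c^{2} + 3 c\right) = 3 + c^{2} + 3 c$)
$U{\left(A \right)} = 58 A$ ($U{\left(A \right)} = A \left(3 + 6^{2} + 3 \cdot 6\right) + A = A \left(3 + 36 + 18\right) + A = A 57 + A = 57 A + A = 58 A$)
$\sqrt{-16931 + U{\left(-75 \right)}} - \left(51 + 97\right)^{2} = \sqrt{-16931 + 58 \left(-75\right)} - \left(51 + 97\right)^{2} = \sqrt{-16931 - 4350} - 148^{2} = \sqrt{-21281} - 21904 = i \sqrt{21281} - 21904 = -21904 + i \sqrt{21281}$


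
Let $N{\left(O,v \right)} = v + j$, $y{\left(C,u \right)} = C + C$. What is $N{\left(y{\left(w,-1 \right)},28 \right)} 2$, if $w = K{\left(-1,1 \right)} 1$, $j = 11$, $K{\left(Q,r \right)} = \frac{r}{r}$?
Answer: $78$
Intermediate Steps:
$K{\left(Q,r \right)} = 1$
$w = 1$ ($w = 1 \cdot 1 = 1$)
$y{\left(C,u \right)} = 2 C$
$N{\left(O,v \right)} = 11 + v$ ($N{\left(O,v \right)} = v + 11 = 11 + v$)
$N{\left(y{\left(w,-1 \right)},28 \right)} 2 = \left(11 + 28\right) 2 = 39 \cdot 2 = 78$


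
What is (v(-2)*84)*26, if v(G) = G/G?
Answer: 2184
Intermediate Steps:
v(G) = 1
(v(-2)*84)*26 = (1*84)*26 = 84*26 = 2184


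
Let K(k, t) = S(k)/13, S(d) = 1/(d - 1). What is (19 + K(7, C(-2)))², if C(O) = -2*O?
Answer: 2199289/6084 ≈ 361.49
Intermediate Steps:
S(d) = 1/(-1 + d)
K(k, t) = 1/(13*(-1 + k)) (K(k, t) = 1/((-1 + k)*13) = (1/13)/(-1 + k) = 1/(13*(-1 + k)))
(19 + K(7, C(-2)))² = (19 + 1/(13*(-1 + 7)))² = (19 + (1/13)/6)² = (19 + (1/13)*(⅙))² = (19 + 1/78)² = (1483/78)² = 2199289/6084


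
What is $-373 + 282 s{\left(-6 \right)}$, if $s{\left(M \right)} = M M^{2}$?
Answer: $-61285$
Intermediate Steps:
$s{\left(M \right)} = M^{3}$
$-373 + 282 s{\left(-6 \right)} = -373 + 282 \left(-6\right)^{3} = -373 + 282 \left(-216\right) = -373 - 60912 = -61285$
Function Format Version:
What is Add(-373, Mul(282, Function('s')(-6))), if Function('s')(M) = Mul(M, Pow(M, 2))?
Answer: -61285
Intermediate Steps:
Function('s')(M) = Pow(M, 3)
Add(-373, Mul(282, Function('s')(-6))) = Add(-373, Mul(282, Pow(-6, 3))) = Add(-373, Mul(282, -216)) = Add(-373, -60912) = -61285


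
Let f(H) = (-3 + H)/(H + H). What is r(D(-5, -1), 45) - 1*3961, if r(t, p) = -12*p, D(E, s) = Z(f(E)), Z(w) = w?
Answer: -4501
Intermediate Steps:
f(H) = (-3 + H)/(2*H) (f(H) = (-3 + H)/((2*H)) = (-3 + H)*(1/(2*H)) = (-3 + H)/(2*H))
D(E, s) = (-3 + E)/(2*E)
r(D(-5, -1), 45) - 1*3961 = -12*45 - 1*3961 = -540 - 3961 = -4501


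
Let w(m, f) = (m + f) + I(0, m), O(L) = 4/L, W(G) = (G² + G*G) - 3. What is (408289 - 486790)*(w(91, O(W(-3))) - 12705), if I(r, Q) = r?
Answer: 4950953402/5 ≈ 9.9019e+8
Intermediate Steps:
W(G) = -3 + 2*G² (W(G) = (G² + G²) - 3 = 2*G² - 3 = -3 + 2*G²)
w(m, f) = f + m (w(m, f) = (m + f) + 0 = (f + m) + 0 = f + m)
(408289 - 486790)*(w(91, O(W(-3))) - 12705) = (408289 - 486790)*((4/(-3 + 2*(-3)²) + 91) - 12705) = -78501*((4/(-3 + 2*9) + 91) - 12705) = -78501*((4/(-3 + 18) + 91) - 12705) = -78501*((4/15 + 91) - 12705) = -78501*(1369/15 - 12705) = -78501*(-189206/15) = 4950953402/5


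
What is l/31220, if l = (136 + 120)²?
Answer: 16384/7805 ≈ 2.0992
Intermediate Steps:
l = 65536 (l = 256² = 65536)
l/31220 = 65536/31220 = 65536*(1/31220) = 16384/7805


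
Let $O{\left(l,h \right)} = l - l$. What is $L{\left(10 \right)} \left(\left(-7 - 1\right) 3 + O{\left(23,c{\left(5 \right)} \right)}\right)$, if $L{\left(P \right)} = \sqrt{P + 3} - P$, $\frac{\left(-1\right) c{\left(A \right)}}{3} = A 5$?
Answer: $240 - 24 \sqrt{13} \approx 153.47$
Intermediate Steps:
$c{\left(A \right)} = - 15 A$ ($c{\left(A \right)} = - 3 A 5 = - 3 \cdot 5 A = - 15 A$)
$O{\left(l,h \right)} = 0$
$L{\left(P \right)} = \sqrt{3 + P} - P$
$L{\left(10 \right)} \left(\left(-7 - 1\right) 3 + O{\left(23,c{\left(5 \right)} \right)}\right) = \left(\sqrt{3 + 10} - 10\right) \left(\left(-7 - 1\right) 3 + 0\right) = \left(\sqrt{13} - 10\right) \left(\left(-8\right) 3 + 0\right) = \left(-10 + \sqrt{13}\right) \left(-24 + 0\right) = \left(-10 + \sqrt{13}\right) \left(-24\right) = 240 - 24 \sqrt{13}$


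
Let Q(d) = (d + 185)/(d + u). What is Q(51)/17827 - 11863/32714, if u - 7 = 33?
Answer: -19237114287/53070515498 ≈ -0.36248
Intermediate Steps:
u = 40 (u = 7 + 33 = 40)
Q(d) = (185 + d)/(40 + d) (Q(d) = (d + 185)/(d + 40) = (185 + d)/(40 + d))
Q(51)/17827 - 11863/32714 = ((185 + 51)/(40 + 51))/17827 - 11863/32714 = (236/91)*(1/17827) - 11863*1/32714 = ((1/91)*236)*(1/17827) - 11863/32714 = (236/91)*(1/17827) - 11863/32714 = 236/1622257 - 11863/32714 = -19237114287/53070515498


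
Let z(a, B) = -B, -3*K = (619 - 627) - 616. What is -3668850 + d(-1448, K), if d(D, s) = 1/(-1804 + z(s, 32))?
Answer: -6736008601/1836 ≈ -3.6688e+6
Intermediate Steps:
K = 208 (K = -((619 - 627) - 616)/3 = -(-8 - 616)/3 = -⅓*(-624) = 208)
d(D, s) = -1/1836 (d(D, s) = 1/(-1804 - 1*32) = 1/(-1804 - 32) = 1/(-1836) = -1/1836)
-3668850 + d(-1448, K) = -3668850 - 1/1836 = -6736008601/1836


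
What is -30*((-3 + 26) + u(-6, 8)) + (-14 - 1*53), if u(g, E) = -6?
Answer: -577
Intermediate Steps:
-30*((-3 + 26) + u(-6, 8)) + (-14 - 1*53) = -30*((-3 + 26) - 6) + (-14 - 1*53) = -30*(23 - 6) + (-14 - 53) = -30*17 - 67 = -510 - 67 = -577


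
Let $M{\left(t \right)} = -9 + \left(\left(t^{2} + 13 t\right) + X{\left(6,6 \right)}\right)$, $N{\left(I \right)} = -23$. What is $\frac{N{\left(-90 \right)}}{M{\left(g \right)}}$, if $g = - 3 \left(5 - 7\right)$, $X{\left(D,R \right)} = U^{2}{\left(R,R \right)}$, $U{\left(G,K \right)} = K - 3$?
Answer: $- \frac{23}{114} \approx -0.20175$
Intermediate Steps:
$U{\left(G,K \right)} = -3 + K$ ($U{\left(G,K \right)} = K - 3 = -3 + K$)
$X{\left(D,R \right)} = \left(-3 + R\right)^{2}$
$g = 6$ ($g = - 3 \left(5 - 7\right) = \left(-3\right) \left(-2\right) = 6$)
$M{\left(t \right)} = t^{2} + 13 t$ ($M{\left(t \right)} = -9 + \left(\left(t^{2} + 13 t\right) + \left(-3 + 6\right)^{2}\right) = -9 + \left(\left(t^{2} + 13 t\right) + 3^{2}\right) = -9 + \left(\left(t^{2} + 13 t\right) + 9\right) = -9 + \left(9 + t^{2} + 13 t\right) = t^{2} + 13 t$)
$\frac{N{\left(-90 \right)}}{M{\left(g \right)}} = - \frac{23}{6 \left(13 + 6\right)} = - \frac{23}{6 \cdot 19} = - \frac{23}{114}$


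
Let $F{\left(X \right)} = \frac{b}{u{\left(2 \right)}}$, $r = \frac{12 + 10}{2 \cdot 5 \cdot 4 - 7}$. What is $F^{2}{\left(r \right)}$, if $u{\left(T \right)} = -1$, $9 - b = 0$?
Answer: $81$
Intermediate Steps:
$b = 9$ ($b = 9 - 0 = 9 + 0 = 9$)
$r = \frac{2}{3}$ ($r = \frac{22}{10 \cdot 4 - 7} = \frac{22}{40 - 7} = \frac{22}{33} = 22 \cdot \frac{1}{33} = \frac{2}{3} \approx 0.66667$)
$F{\left(X \right)} = -9$ ($F{\left(X \right)} = \frac{9}{-1} = 9 \left(-1\right) = -9$)
$F^{2}{\left(r \right)} = \left(-9\right)^{2} = 81$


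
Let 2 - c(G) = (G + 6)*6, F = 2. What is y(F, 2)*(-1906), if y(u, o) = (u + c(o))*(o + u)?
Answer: 335456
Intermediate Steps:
c(G) = -34 - 6*G (c(G) = 2 - (G + 6)*6 = 2 - (6 + G)*6 = 2 - (36 + 6*G) = 2 + (-36 - 6*G) = -34 - 6*G)
y(u, o) = (o + u)*(-34 + u - 6*o) (y(u, o) = (u + (-34 - 6*o))*(o + u) = (-34 + u - 6*o)*(o + u) = (o + u)*(-34 + u - 6*o))
y(F, 2)*(-1906) = (2² - 34*2 - 34*2 - 6*2² - 5*2*2)*(-1906) = (4 - 68 - 68 - 6*4 - 20)*(-1906) = (4 - 68 - 68 - 24 - 20)*(-1906) = -176*(-1906) = 335456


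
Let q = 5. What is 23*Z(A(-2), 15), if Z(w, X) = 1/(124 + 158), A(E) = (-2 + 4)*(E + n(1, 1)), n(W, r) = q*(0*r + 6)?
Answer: 23/282 ≈ 0.081560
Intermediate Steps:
n(W, r) = 30 (n(W, r) = 5*(0*r + 6) = 5*(0 + 6) = 5*6 = 30)
A(E) = 60 + 2*E (A(E) = (-2 + 4)*(E + 30) = 2*(30 + E) = 60 + 2*E)
Z(w, X) = 1/282
23*Z(A(-2), 15) = 23*(1/282) = 23/282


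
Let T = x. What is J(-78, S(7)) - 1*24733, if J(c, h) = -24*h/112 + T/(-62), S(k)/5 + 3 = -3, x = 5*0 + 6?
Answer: -5365687/217 ≈ -24727.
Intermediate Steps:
x = 6 (x = 0 + 6 = 6)
S(k) = -30 (S(k) = -15 + 5*(-3) = -15 - 15 = -30)
T = 6
J(c, h) = -3/31 - 3*h/14 (J(c, h) = -24*h/112 + 6/(-62) = -24*h*(1/112) + 6*(-1/62) = -3*h/14 - 3/31 = -3/31 - 3*h/14)
J(-78, S(7)) - 1*24733 = (-3/31 - 3/14*(-30)) - 1*24733 = (-3/31 + 45/7) - 24733 = 1374/217 - 24733 = -5365687/217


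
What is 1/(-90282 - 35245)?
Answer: -1/125527 ≈ -7.9664e-6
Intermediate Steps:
1/(-90282 - 35245) = 1/(-125527) = -1/125527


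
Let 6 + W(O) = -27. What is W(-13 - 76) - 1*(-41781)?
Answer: 41748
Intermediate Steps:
W(O) = -33 (W(O) = -6 - 27 = -33)
W(-13 - 76) - 1*(-41781) = -33 - 1*(-41781) = -33 + 41781 = 41748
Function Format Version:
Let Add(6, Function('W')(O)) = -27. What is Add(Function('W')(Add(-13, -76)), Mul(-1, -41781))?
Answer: 41748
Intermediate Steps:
Function('W')(O) = -33 (Function('W')(O) = Add(-6, -27) = -33)
Add(Function('W')(Add(-13, -76)), Mul(-1, -41781)) = Add(-33, Mul(-1, -41781)) = Add(-33, 41781) = 41748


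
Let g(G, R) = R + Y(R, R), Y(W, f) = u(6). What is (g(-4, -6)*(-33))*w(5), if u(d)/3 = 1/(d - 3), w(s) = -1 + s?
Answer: 660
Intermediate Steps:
u(d) = 3/(-3 + d) (u(d) = 3/(d - 3) = 3/(-3 + d))
Y(W, f) = 1 (Y(W, f) = 3/(-3 + 6) = 3/3 = 3*(⅓) = 1)
g(G, R) = 1 + R (g(G, R) = R + 1 = 1 + R)
(g(-4, -6)*(-33))*w(5) = ((1 - 6)*(-33))*(-1 + 5) = -5*(-33)*4 = 165*4 = 660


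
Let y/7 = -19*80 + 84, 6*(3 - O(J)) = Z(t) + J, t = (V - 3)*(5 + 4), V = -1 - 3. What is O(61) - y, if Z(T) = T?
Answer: 30166/3 ≈ 10055.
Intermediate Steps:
V = -4
t = -63 (t = (-4 - 3)*(5 + 4) = -7*9 = -63)
O(J) = 27/2 - J/6 (O(J) = 3 - (-63 + J)/6 = 3 + (21/2 - J/6) = 27/2 - J/6)
y = -10052 (y = 7*(-19*80 + 84) = 7*(-1520 + 84) = 7*(-1436) = -10052)
O(61) - y = (27/2 - ⅙*61) - 1*(-10052) = (27/2 - 61/6) + 10052 = 10/3 + 10052 = 30166/3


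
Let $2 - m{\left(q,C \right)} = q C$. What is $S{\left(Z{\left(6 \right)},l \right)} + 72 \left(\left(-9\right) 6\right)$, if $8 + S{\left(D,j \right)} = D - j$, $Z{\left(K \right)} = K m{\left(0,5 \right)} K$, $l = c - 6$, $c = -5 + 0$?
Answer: $-3813$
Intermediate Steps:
$c = -5$
$m{\left(q,C \right)} = 2 - C q$ ($m{\left(q,C \right)} = 2 - q C = 2 - C q$)
$l = -11$ ($l = -5 - 6 = -11$)
$Z{\left(K \right)} = 2 K^{2}$ ($Z{\left(K \right)} = K \left(2 - 5 \cdot 0\right) K = K \left(2 + 0\right) K = K 2 K = 2 K K = 2 K^{2}$)
$S{\left(D,j \right)} = -8 + D - j$ ($S{\left(D,j \right)} = -8 + \left(D - j\right) = -8 + D - j$)
$S{\left(Z{\left(6 \right)},l \right)} + 72 \left(\left(-9\right) 6\right) = \left(-8 + 2 \cdot 6^{2} - -11\right) + 72 \left(\left(-9\right) 6\right) = \left(-8 + 2 \cdot 36 + 11\right) + 72 \left(-54\right) = \left(-8 + 72 + 11\right) - 3888 = 75 - 3888 = -3813$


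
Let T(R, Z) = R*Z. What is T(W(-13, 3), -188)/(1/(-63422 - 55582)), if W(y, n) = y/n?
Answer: -96948592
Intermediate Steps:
T(W(-13, 3), -188)/(1/(-63422 - 55582)) = (-13/3*(-188))/(1/(-63422 - 55582)) = (-13*⅓*(-188))/(1/(-119004)) = (-13/3*(-188))/(-1/119004) = (2444/3)*(-119004) = -96948592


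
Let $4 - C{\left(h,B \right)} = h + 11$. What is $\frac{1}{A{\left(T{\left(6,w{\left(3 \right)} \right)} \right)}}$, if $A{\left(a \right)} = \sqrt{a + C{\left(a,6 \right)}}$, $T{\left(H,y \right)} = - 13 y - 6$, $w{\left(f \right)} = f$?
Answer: $- \frac{i \sqrt{7}}{7} \approx - 0.37796 i$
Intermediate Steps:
$T{\left(H,y \right)} = -6 - 13 y$
$C{\left(h,B \right)} = -7 - h$ ($C{\left(h,B \right)} = 4 - \left(h + 11\right) = 4 - \left(11 + h\right) = -7 - h$)
$A{\left(a \right)} = i \sqrt{7}$ ($A{\left(a \right)} = \sqrt{a - \left(7 + a\right)} = \sqrt{-7} = i \sqrt{7}$)
$\frac{1}{A{\left(T{\left(6,w{\left(3 \right)} \right)} \right)}} = \frac{1}{i \sqrt{7}} = - \frac{i \sqrt{7}}{7}$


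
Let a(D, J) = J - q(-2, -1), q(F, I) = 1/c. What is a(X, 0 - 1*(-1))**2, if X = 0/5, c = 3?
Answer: 4/9 ≈ 0.44444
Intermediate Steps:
q(F, I) = 1/3
X = 0 (X = 0*(1/5) = 0)
a(D, J) = -1/3 + J (a(D, J) = J - 1*1/3 = J - 1/3 = -1/3 + J)
a(X, 0 - 1*(-1))**2 = (-1/3 + (0 - 1*(-1)))**2 = (-1/3 + (0 + 1))**2 = (-1/3 + 1)**2 = (2/3)**2 = 4/9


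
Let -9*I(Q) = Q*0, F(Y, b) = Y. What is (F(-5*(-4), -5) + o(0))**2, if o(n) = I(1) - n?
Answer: 400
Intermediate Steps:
I(Q) = 0 (I(Q) = -Q*0/9 = -1/9*0 = 0)
o(n) = -n (o(n) = 0 - n = -n)
(F(-5*(-4), -5) + o(0))**2 = (-5*(-4) - 1*0)**2 = (20 + 0)**2 = 20**2 = 400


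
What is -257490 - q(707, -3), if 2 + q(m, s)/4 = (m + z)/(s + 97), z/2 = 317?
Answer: -12104336/47 ≈ -2.5754e+5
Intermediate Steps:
z = 634 (z = 2*317 = 634)
q(m, s) = -8 + 4*(634 + m)/(97 + s) (q(m, s) = -8 + 4*((m + 634)/(s + 97)) = -8 + 4*((634 + m)/(97 + s)) = -8 + 4*(634 + m)/(97 + s))
-257490 - q(707, -3) = -257490 - 4*(440 + 707 - 2*(-3))/(97 - 3) = -257490 - 4*(440 + 707 + 6)/94 = -257490 - 4*1153/94 = -257490 - 1*2306/47 = -257490 - 2306/47 = -12104336/47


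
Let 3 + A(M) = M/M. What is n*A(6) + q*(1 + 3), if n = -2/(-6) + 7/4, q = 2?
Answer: 23/6 ≈ 3.8333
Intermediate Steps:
A(M) = -2 (A(M) = -3 + M/M = -3 + 1 = -2)
n = 25/12 (n = -2*(-⅙) + 7*(¼) = ⅓ + 7/4 = 25/12 ≈ 2.0833)
n*A(6) + q*(1 + 3) = (25/12)*(-2) + 2*(1 + 3) = -25/6 + 2*4 = -25/6 + 8 = 23/6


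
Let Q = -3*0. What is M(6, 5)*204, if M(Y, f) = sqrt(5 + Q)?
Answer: 204*sqrt(5) ≈ 456.16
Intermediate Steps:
Q = 0
M(Y, f) = sqrt(5) (M(Y, f) = sqrt(5 + 0) = sqrt(5))
M(6, 5)*204 = sqrt(5)*204 = 204*sqrt(5)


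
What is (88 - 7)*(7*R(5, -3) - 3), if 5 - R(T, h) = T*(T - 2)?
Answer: -5913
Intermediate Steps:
R(T, h) = 5 - T*(-2 + T) (R(T, h) = 5 - T*(T - 2) = 5 - T*(-2 + T))
(88 - 7)*(7*R(5, -3) - 3) = (88 - 7)*(7*(5 - 1*5**2 + 2*5) - 3) = 81*(7*(5 - 1*25 + 10) - 3) = 81*(7*(5 - 25 + 10) - 3) = 81*(7*(-10) - 3) = 81*(-70 - 3) = 81*(-73) = -5913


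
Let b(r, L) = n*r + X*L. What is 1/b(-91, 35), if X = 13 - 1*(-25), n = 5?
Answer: 1/875 ≈ 0.0011429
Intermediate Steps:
X = 38 (X = 13 + 25 = 38)
b(r, L) = 5*r + 38*L
1/b(-91, 35) = 1/(5*(-91) + 38*35) = 1/(-455 + 1330) = 1/875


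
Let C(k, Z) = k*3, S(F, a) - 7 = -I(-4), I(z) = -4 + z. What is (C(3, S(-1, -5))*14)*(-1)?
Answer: -126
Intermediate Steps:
S(F, a) = 15 (S(F, a) = 7 - (-4 - 4) = 7 - 1*(-8) = 7 + 8 = 15)
C(k, Z) = 3*k
(C(3, S(-1, -5))*14)*(-1) = ((3*3)*14)*(-1) = (9*14)*(-1) = 126*(-1) = -126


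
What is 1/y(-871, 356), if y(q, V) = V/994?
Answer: 497/178 ≈ 2.7921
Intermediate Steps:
y(q, V) = V/994 (y(q, V) = V*(1/994) = V/994)
1/y(-871, 356) = 1/((1/994)*356) = 1/(178/497) = 497/178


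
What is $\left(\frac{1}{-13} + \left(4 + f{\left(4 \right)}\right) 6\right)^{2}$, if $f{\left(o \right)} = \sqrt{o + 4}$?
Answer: $\frac{145393}{169} + \frac{7464 \sqrt{2}}{13} \approx 1672.3$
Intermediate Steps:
$f{\left(o \right)} = \sqrt{4 + o}$
$\left(\frac{1}{-13} + \left(4 + f{\left(4 \right)}\right) 6\right)^{2} = \left(\frac{1}{-13} + \left(4 + \sqrt{4 + 4}\right) 6\right)^{2} = \left(- \frac{1}{13} + \left(4 + \sqrt{8}\right) 6\right)^{2} = \left(- \frac{1}{13} + \left(4 + 2 \sqrt{2}\right) 6\right)^{2} = \left(- \frac{1}{13} + \left(24 + 12 \sqrt{2}\right)\right)^{2} = \left(\frac{311}{13} + 12 \sqrt{2}\right)^{2}$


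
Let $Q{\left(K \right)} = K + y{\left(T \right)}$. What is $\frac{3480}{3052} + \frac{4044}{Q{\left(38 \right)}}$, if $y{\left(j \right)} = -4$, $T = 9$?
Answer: $\frac{1557576}{12971} \approx 120.08$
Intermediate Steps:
$Q{\left(K \right)} = -4 + K$ ($Q{\left(K \right)} = K - 4 = -4 + K$)
$\frac{3480}{3052} + \frac{4044}{Q{\left(38 \right)}} = \frac{3480}{3052} + \frac{4044}{-4 + 38} = 3480 \cdot \frac{1}{3052} + \frac{4044}{34} = \frac{870}{763} + 4044 \cdot \frac{1}{34} = \frac{870}{763} + \frac{2022}{17} = \frac{1557576}{12971}$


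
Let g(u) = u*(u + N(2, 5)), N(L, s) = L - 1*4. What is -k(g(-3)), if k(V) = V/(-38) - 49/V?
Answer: 2087/570 ≈ 3.6614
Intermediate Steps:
N(L, s) = -4 + L (N(L, s) = L - 4 = -4 + L)
g(u) = u*(-2 + u) (g(u) = u*(u + (-4 + 2)) = u*(u - 2) = u*(-2 + u))
k(V) = -49/V - V/38 (k(V) = V*(-1/38) - 49/V = -V/38 - 49/V = -49/V - V/38)
-k(g(-3)) = -(-49*(-1/(3*(-2 - 3))) - (-3)*(-2 - 3)/38) = -(-49/((-3*(-5))) - (-3)*(-5)/38) = -(-49/15 - 1/38*15) = -(-49*1/15 - 15/38) = -(-49/15 - 15/38) = -1*(-2087/570) = 2087/570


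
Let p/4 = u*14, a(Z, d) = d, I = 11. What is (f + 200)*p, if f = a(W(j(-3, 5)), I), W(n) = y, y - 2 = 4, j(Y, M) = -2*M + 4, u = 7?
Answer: 82712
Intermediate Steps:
j(Y, M) = 4 - 2*M
y = 6 (y = 2 + 4 = 6)
W(n) = 6
f = 11
p = 392 (p = 4*(7*14) = 4*98 = 392)
(f + 200)*p = (11 + 200)*392 = 211*392 = 82712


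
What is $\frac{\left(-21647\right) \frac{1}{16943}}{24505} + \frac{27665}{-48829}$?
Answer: $- \frac{1044294451758}{1843020486385} \approx -0.56662$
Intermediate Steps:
$\frac{\left(-21647\right) \frac{1}{16943}}{24505} + \frac{27665}{-48829} = \left(-21647\right) \frac{1}{16943} \cdot \frac{1}{24505} + 27665 \left(- \frac{1}{48829}\right) = \left(- \frac{21647}{16943}\right) \frac{1}{24505} - \frac{2515}{4439} = - \frac{21647}{415188215} - \frac{2515}{4439} = - \frac{1044294451758}{1843020486385}$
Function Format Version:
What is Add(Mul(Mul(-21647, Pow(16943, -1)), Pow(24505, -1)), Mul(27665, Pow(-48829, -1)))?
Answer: Rational(-1044294451758, 1843020486385) ≈ -0.56662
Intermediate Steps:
Add(Mul(Mul(-21647, Pow(16943, -1)), Pow(24505, -1)), Mul(27665, Pow(-48829, -1))) = Add(Mul(Mul(-21647, Rational(1, 16943)), Rational(1, 24505)), Mul(27665, Rational(-1, 48829))) = Add(Mul(Rational(-21647, 16943), Rational(1, 24505)), Rational(-2515, 4439)) = Add(Rational(-21647, 415188215), Rational(-2515, 4439)) = Rational(-1044294451758, 1843020486385)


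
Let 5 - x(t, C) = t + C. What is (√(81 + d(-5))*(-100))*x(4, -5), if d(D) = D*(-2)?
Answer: -600*√91 ≈ -5723.6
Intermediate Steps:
d(D) = -2*D
x(t, C) = 5 - C - t (x(t, C) = 5 - (t + C) = 5 - (C + t) = 5 + (-C - t) = 5 - C - t)
(√(81 + d(-5))*(-100))*x(4, -5) = (√(81 - 2*(-5))*(-100))*(5 - 1*(-5) - 1*4) = (√(81 + 10)*(-100))*(5 + 5 - 4) = (√91*(-100))*6 = -100*√91*6 = -600*√91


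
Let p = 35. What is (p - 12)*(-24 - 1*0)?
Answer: -552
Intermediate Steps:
(p - 12)*(-24 - 1*0) = (35 - 12)*(-24 - 1*0) = 23*(-24 + 0) = 23*(-24) = -552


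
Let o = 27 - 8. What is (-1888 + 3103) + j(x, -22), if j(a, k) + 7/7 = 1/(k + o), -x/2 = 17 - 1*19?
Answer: 3641/3 ≈ 1213.7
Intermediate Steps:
o = 19
x = 4 (x = -2*(17 - 1*19) = -2*(17 - 19) = -2*(-2) = 4)
j(a, k) = -1 + 1/(19 + k) (j(a, k) = -1 + 1/(k + 19) = -1 + 1/(19 + k))
(-1888 + 3103) + j(x, -22) = (-1888 + 3103) + (-18 - 1*(-22))/(19 - 22) = 1215 + (-18 + 22)/(-3) = 1215 - 1/3*4 = 1215 - 4/3 = 3641/3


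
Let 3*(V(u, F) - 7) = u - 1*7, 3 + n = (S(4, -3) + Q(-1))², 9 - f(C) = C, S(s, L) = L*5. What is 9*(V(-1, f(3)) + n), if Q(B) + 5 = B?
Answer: 3981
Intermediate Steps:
Q(B) = -5 + B
S(s, L) = 5*L
f(C) = 9 - C
n = 438 (n = -3 + (5*(-3) + (-5 - 1))² = -3 + (-15 - 6)² = -3 + (-21)² = -3 + 441 = 438)
V(u, F) = 14/3 + u/3 (V(u, F) = 7 + (u - 1*7)/3 = 7 + (u - 7)/3 = 7 + (-7 + u)/3 = 7 + (-7/3 + u/3) = 14/3 + u/3)
9*(V(-1, f(3)) + n) = 9*((14/3 + (⅓)*(-1)) + 438) = 9*((14/3 - ⅓) + 438) = 9*(13/3 + 438) = 9*(1327/3) = 3981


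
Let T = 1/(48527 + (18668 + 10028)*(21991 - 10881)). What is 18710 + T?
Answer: 5965890937771/318861087 ≈ 18710.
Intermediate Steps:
T = 1/318861087 (T = 1/(48527 + 28696*11110) = 1/(48527 + 318812560) = 1/318861087 ≈ 3.1362e-9)
18710 + T = 18710 + 1/318861087 = 5965890937771/318861087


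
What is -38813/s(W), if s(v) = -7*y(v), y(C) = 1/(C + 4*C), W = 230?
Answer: 44634950/7 ≈ 6.3764e+6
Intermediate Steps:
y(C) = 1/(5*C)
s(v) = -7/(5*v)
-38813/s(W) = -38813/((-7/5/230)) = -38813/((-7/5*1/230)) = -38813/(-7/1150) = -38813*(-1150/7) = 44634950/7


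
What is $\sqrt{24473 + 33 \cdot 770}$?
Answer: $\sqrt{49883} \approx 223.34$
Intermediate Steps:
$\sqrt{24473 + 33 \cdot 770} = \sqrt{24473 + 25410} = \sqrt{49883}$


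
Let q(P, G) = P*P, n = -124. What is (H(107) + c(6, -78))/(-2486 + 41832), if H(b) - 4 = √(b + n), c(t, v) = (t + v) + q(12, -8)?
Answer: 38/19673 + I*√17/39346 ≈ 0.0019316 + 0.00010479*I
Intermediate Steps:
q(P, G) = P²
c(t, v) = 144 + t + v (c(t, v) = (t + v) + 12² = (t + v) + 144 = 144 + t + v)
H(b) = 4 + √(-124 + b) (H(b) = 4 + √(b - 124) = 4 + √(-124 + b))
(H(107) + c(6, -78))/(-2486 + 41832) = ((4 + √(-124 + 107)) + (144 + 6 - 78))/(-2486 + 41832) = ((4 + √(-17)) + 72)/39346 = ((4 + I*√17) + 72)*(1/39346) = (76 + I*√17)*(1/39346) = 38/19673 + I*√17/39346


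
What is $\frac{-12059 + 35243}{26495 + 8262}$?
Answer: $\frac{23184}{34757} \approx 0.66703$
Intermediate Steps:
$\frac{-12059 + 35243}{26495 + 8262} = \frac{23184}{34757}$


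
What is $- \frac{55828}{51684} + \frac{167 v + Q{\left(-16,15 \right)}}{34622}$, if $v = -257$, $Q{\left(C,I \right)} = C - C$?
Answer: $- \frac{1037775653}{447350862} \approx -2.3198$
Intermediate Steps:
$Q{\left(C,I \right)} = 0$
$- \frac{55828}{51684} + \frac{167 v + Q{\left(-16,15 \right)}}{34622} = - \frac{55828}{51684} + \frac{167 \left(-257\right) + 0}{34622} = \left(-55828\right) \frac{1}{51684} + \left(-42919 + 0\right) \frac{1}{34622} = - \frac{13957}{12921} - \frac{42919}{34622} = - \frac{1037775653}{447350862}$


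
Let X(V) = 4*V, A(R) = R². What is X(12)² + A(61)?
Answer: 6025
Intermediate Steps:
X(12)² + A(61) = (4*12)² + 61² = 48² + 3721 = 2304 + 3721 = 6025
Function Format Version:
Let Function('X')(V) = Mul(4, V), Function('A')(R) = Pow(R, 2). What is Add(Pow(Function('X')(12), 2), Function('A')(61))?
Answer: 6025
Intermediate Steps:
Add(Pow(Function('X')(12), 2), Function('A')(61)) = Add(Pow(Mul(4, 12), 2), Pow(61, 2)) = Add(Pow(48, 2), 3721) = Add(2304, 3721) = 6025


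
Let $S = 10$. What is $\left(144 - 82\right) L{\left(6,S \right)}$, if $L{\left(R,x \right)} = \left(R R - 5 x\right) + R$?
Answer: $-496$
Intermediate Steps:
$L{\left(R,x \right)} = R + R^{2} - 5 x$ ($L{\left(R,x \right)} = \left(R^{2} - 5 x\right) + R = R + R^{2} - 5 x$)
$\left(144 - 82\right) L{\left(6,S \right)} = \left(144 - 82\right) \left(6 + 6^{2} - 50\right) = 62 \left(6 + 36 - 50\right) = 62 \left(-8\right) = -496$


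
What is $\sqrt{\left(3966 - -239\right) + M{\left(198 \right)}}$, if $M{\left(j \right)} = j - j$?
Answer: $29 \sqrt{5} \approx 64.846$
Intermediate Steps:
$M{\left(j \right)} = 0$
$\sqrt{\left(3966 - -239\right) + M{\left(198 \right)}} = \sqrt{\left(3966 - -239\right) + 0} = \sqrt{\left(3966 + 239\right) + 0} = \sqrt{4205 + 0} = \sqrt{4205} = 29 \sqrt{5}$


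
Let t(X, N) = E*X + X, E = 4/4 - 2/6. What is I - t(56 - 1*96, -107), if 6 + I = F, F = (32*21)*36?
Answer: 72758/3 ≈ 24253.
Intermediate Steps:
E = 2/3 (E = 4*(1/4) - 2*1/6 = 1 - 1/3 = 2/3 ≈ 0.66667)
t(X, N) = 5*X/3 (t(X, N) = 2*X/3 + X = 5*X/3)
F = 24192 (F = 672*36 = 24192)
I = 24186 (I = -6 + 24192 = 24186)
I - t(56 - 1*96, -107) = 24186 - 5*(56 - 1*96)/3 = 24186 - 5*(56 - 96)/3 = 24186 - 5*(-40)/3 = 24186 - 1*(-200/3) = 24186 + 200/3 = 72758/3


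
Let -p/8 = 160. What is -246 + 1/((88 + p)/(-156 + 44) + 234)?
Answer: -842536/3425 ≈ -246.00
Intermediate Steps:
p = -1280 (p = -8*160 = -1280)
-246 + 1/((88 + p)/(-156 + 44) + 234) = -246 + 1/((88 - 1280)/(-156 + 44) + 234) = -246 + 1/(-1192/(-112) + 234) = -246 + 1/(-1192*(-1/112) + 234) = -246 + 1/(149/14 + 234) = -246 + 1/(3425/14) = -246 + 14/3425 = -842536/3425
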